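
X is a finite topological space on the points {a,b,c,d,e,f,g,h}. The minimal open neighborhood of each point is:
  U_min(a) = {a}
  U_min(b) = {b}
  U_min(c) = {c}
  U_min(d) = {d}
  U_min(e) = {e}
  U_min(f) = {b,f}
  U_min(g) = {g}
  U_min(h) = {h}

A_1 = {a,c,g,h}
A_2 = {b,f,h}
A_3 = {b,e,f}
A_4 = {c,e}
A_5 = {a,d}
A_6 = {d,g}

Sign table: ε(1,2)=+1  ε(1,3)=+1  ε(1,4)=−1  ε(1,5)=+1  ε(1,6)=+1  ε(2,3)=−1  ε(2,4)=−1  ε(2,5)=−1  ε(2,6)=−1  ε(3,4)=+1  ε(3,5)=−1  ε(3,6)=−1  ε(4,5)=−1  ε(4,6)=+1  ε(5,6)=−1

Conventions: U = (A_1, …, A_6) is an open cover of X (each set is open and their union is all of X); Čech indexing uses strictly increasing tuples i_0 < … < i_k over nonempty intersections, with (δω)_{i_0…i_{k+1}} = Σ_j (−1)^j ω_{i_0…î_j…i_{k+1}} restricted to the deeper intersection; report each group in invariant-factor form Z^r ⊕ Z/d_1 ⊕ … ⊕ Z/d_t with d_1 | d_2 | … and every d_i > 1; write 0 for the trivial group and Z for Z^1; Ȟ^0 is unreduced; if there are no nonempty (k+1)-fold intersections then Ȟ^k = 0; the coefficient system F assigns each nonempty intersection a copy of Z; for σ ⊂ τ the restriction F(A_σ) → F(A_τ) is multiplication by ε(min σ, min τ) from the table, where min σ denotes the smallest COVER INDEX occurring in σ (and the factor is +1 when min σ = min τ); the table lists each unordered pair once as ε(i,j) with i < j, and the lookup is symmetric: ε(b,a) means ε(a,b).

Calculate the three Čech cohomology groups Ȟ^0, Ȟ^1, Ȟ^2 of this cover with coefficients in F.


intersection data:
  A12={h} A14={c} A15={a} A16={g} A23={b,f} A34={e} A56={d}
C dims 6,7; δ0: rk 6, SNF 1^5·2
Ȟ^0 = (6 − 6) − 0 = 0, so Ȟ^0 ≅ 0
Ȟ^1 = (7 − 0) − 6 = 1 plus torsion [2], so Ȟ^1 ≅ Z ⊕ Z/2
Ȟ^2 = (0 − 0) − 0 = 0, so Ȟ^2 ≅ 0

Ȟ^0 ≅ 0, Ȟ^1 ≅ Z ⊕ Z/2, Ȟ^2 ≅ 0


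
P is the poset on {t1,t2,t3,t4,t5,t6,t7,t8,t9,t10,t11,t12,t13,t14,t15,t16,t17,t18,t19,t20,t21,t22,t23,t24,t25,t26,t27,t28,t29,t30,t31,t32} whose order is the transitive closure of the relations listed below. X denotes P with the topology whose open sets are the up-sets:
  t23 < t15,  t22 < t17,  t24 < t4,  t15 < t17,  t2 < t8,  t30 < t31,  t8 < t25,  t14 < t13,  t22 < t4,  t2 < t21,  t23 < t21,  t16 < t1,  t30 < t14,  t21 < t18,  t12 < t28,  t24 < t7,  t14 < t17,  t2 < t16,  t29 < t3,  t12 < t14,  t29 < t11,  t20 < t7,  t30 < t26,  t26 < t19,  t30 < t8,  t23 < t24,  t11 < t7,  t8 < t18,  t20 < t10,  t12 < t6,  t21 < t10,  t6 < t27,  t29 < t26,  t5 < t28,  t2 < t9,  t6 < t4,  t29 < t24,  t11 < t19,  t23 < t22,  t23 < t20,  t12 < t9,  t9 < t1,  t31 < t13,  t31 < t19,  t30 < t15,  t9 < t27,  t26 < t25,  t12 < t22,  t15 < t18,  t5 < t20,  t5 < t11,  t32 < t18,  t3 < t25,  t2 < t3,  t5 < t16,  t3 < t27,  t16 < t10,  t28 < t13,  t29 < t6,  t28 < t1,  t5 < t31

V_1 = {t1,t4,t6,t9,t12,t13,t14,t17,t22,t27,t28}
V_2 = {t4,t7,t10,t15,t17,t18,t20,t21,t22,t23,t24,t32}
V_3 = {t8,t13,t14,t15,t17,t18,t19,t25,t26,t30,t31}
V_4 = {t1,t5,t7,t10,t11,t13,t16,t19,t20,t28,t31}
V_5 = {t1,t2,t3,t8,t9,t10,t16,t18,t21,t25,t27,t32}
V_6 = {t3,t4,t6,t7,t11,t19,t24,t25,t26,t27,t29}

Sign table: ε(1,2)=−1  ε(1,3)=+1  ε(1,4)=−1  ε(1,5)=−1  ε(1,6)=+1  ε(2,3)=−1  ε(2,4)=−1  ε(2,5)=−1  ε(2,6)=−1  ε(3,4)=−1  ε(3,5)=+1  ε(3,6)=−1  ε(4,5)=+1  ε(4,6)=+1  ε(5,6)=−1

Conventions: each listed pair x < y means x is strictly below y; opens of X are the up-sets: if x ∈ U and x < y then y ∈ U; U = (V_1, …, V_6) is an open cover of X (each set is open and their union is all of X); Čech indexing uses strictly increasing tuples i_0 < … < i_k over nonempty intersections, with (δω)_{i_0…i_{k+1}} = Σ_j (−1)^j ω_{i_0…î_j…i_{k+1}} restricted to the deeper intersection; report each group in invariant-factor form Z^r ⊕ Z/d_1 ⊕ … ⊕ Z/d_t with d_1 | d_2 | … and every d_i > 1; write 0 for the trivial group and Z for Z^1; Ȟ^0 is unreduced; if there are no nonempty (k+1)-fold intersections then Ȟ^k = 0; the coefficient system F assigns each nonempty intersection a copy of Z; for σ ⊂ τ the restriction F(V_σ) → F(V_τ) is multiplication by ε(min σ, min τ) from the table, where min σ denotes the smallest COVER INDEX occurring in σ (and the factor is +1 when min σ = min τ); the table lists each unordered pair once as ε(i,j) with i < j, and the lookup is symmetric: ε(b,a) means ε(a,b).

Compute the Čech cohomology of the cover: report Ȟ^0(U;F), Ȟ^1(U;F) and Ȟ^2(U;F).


Ȟ^0 ≅ 0; Ȟ^1 ≅ Z/2; Ȟ^2 ≅ Z

nonempty intersections:
  V12={t4,t17,t22} V13={t13,t14,t17} V14={t1,t13,t28} V15={t1,t9,t27} V16={t4,t6,t27} V23={t15,t17,t18} V24={t7,t10,t20} V25={t10,t18,t21,t32} V26={t4,t7,t24} V34={t13,t19,t31} V35={t8,t18,t25} V36={t19,t25,t26} V45={t1,t10,t16} V46={t7,t11,t19} V56={t3,t25,t27}
  V123={t17} V126={t4} V134={t13} V145={t1} V156={t27} V235={t18} V245={t10} V246={t7} V346={t19} V356={t25}
C dims 6,15,10; δ0: rk 6, SNF 1^5·2; δ1: rk 9, SNF 1^9
Ȟ^0: (6−6)−0=0 ⇒ 0
Ȟ^1: (15−9)−6=0 plus torsion [2] ⇒ Z/2
Ȟ^2: (10−0)−9=1 ⇒ Z


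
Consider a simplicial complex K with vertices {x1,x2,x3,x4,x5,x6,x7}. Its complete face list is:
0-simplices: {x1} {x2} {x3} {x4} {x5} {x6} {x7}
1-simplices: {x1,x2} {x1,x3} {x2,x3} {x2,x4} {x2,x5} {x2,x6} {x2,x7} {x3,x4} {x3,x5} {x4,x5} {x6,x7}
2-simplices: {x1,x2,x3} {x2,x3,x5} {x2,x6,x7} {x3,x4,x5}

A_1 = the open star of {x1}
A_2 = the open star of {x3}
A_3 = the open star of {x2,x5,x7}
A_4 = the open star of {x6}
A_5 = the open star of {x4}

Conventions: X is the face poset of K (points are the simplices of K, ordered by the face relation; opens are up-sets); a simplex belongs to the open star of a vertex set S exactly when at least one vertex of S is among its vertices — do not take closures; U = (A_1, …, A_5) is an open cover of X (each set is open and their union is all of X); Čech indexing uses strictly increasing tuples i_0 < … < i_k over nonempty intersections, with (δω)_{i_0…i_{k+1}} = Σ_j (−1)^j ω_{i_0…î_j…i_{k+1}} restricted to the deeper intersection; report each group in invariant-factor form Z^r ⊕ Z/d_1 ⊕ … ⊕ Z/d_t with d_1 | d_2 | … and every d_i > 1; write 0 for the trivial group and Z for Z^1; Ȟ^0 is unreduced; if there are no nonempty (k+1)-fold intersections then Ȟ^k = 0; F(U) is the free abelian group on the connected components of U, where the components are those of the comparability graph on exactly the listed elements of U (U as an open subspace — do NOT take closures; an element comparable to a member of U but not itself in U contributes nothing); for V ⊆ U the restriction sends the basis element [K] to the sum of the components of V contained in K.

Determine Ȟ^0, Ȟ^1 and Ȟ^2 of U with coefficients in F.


cover nerve:
  A1={{x1},{x1,x2},{x1,x3},{x1,x2,x3}} A2={{x3},{x1,x3},{x2,x3},{x3,x4},{x3,x5},{x1,x2,x3},{x2,x3,x5},{x3,x4,x5}} A3={{x2},{x5},{x7},{x1,x2},{x2,x3},{x2,x4},{x2,x5},{x2,x6},{x2,x7},{x3,x5},{x4,x5},{x6,x7},{x1,x2,x3},{x2,x3,x5},{x2,x6,x7},{x3,x4,x5}} A4={{x6},{x2,x6},{x6,x7},{x2,x6,x7}} A5={{x4},{x2,x4},{x3,x4},{x4,x5},{x3,x4,x5}}
  A12={{x1,x3},{x1,x2,x3}} A13={{x1,x2},{x1,x2,x3}} A23={{x2,x3},{x3,x5},{x1,x2,x3},{x2,x3,x5},{x3,x4,x5}} A25={{x3,x4},{x3,x4,x5}} A34={{x2,x6},{x6,x7},{x2,x6,x7}} A35={{x2,x4},{x4,x5},{x3,x4,x5}}
  A123={{x1,x2,x3}} A235={{x3,x4,x5}}
components per intersection:
  A1: {{x1},{x1,x2},{x1,x3},{x1,x2,x3}}
  A2: {{x3},{x1,x3},{x2,x3},{x3,x4},{x3,x5},{x1,x2,x3},{x2,x3,x5},{x3,x4,x5}}
  A3: {{x2},{x5},{x7},{x1,x2},{x2,x3},{x2,x4},{x2,x5},{x2,x6},{x2,x7},{x3,x5},{x4,x5},{x6,x7},{x1,x2,x3},{x2,x3,x5},{x2,x6,x7},{x3,x4,x5}}
  A4: {{x6},{x2,x6},{x6,x7},{x2,x6,x7}}
  A5: {{x4},{x2,x4},{x3,x4},{x4,x5},{x3,x4,x5}}
  A12: {{x1,x3},{x1,x2,x3}}
  A13: {{x1,x2},{x1,x2,x3}}
  A23: {{x2,x3},{x3,x5},{x1,x2,x3},{x2,x3,x5},{x3,x4,x5}}
  A25: {{x3,x4},{x3,x4,x5}}
  A34: {{x2,x6},{x6,x7},{x2,x6,x7}}
  A35: {{x2,x4}} {{x4,x5},{x3,x4,x5}}
  A123: {{x1,x2,x3}}
  A235: {{x3,x4,x5}}
C dims 5,7,2; δ0: rk 4, SNF 1^4; δ1: rk 2, SNF 1^2
Ȟ^0: (5−4)−0=1 ⇒ Z
Ȟ^1: (7−2)−4=1 ⇒ Z
Ȟ^2: (2−0)−2=0 ⇒ 0

Ȟ^0(U;F) ≅ Z, Ȟ^1(U;F) ≅ Z and Ȟ^2(U;F) ≅ 0


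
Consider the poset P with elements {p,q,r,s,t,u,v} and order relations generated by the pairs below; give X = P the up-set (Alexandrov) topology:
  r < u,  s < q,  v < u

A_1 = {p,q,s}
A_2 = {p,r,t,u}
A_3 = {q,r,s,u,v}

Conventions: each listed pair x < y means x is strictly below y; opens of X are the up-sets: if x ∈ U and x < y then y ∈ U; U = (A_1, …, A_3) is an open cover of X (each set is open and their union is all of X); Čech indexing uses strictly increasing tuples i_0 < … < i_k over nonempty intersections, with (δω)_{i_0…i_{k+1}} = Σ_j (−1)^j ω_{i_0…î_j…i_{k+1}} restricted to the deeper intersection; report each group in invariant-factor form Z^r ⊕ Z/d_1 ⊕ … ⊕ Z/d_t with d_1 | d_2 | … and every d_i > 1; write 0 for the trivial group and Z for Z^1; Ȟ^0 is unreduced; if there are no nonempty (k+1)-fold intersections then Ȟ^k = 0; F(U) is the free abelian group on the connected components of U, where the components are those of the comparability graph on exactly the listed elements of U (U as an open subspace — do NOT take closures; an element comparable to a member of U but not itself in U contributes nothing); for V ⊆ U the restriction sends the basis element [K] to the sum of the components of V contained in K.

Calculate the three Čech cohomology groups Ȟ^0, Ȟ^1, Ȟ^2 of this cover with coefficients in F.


Ȟ^0 = Z^4, Ȟ^1 = 0, Ȟ^2 = 0

nerve simplices:
  A12={p} A13={q,s} A23={r,u}
components per intersection:
  A1: {p} {q,s}
  A2: {p} {r,u} {t}
  A3: {q,s} {r,u,v}
  A12: {p}
  A13: {q,s}
  A23: {r,u}
C dims 7,3; δ0: rk 3, SNF 1^3
degree 0: 7−3−0 = 4 → Ȟ^0 ≅ Z^4
degree 1: 3−0−3 = 0 → Ȟ^1 ≅ 0
degree 2: 0−0−0 = 0 → Ȟ^2 ≅ 0


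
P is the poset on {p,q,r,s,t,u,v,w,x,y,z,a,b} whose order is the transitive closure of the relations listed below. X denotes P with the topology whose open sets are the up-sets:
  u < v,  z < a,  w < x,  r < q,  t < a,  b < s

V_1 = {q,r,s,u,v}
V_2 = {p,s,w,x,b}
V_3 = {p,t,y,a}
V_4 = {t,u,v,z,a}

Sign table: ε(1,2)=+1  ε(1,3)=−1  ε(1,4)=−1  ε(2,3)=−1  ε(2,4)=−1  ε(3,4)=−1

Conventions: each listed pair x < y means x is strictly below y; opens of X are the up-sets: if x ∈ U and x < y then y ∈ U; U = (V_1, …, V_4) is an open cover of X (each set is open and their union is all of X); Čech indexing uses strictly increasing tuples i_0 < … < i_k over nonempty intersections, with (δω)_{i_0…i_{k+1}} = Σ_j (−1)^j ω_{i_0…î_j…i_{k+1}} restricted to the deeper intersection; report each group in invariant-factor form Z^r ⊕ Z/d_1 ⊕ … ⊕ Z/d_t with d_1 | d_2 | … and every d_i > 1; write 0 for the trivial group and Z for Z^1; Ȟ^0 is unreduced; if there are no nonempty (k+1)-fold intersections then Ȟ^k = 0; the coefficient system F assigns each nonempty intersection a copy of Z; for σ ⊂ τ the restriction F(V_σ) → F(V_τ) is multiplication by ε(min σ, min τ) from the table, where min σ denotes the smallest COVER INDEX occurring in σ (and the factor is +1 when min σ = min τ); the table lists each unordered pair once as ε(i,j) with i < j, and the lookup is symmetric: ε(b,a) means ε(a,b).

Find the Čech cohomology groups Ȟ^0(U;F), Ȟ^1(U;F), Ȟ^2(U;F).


nonempty intersections:
  V12={s} V14={u,v} V23={p} V34={t,a}
C dims 4,4; δ0: rk 4, SNF 1^3·2
Ȟ^0: (4−4)−0=0 ⇒ 0
Ȟ^1: (4−0)−4=0 plus torsion [2] ⇒ Z/2
Ȟ^2: (0−0)−0=0 ⇒ 0

Ȟ^0(U;F) ≅ 0, Ȟ^1(U;F) ≅ Z/2, Ȟ^2(U;F) ≅ 0


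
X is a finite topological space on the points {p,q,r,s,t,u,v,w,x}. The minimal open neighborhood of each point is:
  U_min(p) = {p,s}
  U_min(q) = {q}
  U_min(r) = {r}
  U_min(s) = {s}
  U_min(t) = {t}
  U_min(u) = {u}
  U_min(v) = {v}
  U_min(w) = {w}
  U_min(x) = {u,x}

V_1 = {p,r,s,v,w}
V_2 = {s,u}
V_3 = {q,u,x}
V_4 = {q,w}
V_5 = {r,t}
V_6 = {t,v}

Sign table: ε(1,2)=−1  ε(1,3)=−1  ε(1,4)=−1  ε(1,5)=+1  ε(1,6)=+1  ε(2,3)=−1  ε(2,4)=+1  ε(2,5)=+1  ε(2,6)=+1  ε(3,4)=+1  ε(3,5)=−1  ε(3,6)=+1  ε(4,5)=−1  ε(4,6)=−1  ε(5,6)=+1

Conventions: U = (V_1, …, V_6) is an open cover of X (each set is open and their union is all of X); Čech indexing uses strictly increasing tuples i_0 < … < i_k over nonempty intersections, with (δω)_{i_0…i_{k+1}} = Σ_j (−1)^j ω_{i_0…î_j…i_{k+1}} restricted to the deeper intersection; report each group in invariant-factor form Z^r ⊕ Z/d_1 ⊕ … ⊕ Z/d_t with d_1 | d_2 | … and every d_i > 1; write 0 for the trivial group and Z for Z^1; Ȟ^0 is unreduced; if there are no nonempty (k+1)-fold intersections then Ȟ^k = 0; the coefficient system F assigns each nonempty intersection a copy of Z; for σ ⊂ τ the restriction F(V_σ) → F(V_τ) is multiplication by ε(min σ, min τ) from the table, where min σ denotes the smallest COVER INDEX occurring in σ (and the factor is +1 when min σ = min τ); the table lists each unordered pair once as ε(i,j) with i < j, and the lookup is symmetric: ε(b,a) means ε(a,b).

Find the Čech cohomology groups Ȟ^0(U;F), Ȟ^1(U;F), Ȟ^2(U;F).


Ȟ^0(U;F) ≅ 0; Ȟ^1(U;F) ≅ Z ⊕ Z/2; Ȟ^2(U;F) ≅ 0

intersection data:
  V12={s} V14={w} V15={r} V16={v} V23={u} V34={q} V56={t}
C dims 6,7; δ0: rk 6, SNF 1^5·2
Ȟ^0 = (6 − 6) − 0 = 0, so Ȟ^0 ≅ 0
Ȟ^1 = (7 − 0) − 6 = 1 plus torsion [2], so Ȟ^1 ≅ Z ⊕ Z/2
Ȟ^2 = (0 − 0) − 0 = 0, so Ȟ^2 ≅ 0


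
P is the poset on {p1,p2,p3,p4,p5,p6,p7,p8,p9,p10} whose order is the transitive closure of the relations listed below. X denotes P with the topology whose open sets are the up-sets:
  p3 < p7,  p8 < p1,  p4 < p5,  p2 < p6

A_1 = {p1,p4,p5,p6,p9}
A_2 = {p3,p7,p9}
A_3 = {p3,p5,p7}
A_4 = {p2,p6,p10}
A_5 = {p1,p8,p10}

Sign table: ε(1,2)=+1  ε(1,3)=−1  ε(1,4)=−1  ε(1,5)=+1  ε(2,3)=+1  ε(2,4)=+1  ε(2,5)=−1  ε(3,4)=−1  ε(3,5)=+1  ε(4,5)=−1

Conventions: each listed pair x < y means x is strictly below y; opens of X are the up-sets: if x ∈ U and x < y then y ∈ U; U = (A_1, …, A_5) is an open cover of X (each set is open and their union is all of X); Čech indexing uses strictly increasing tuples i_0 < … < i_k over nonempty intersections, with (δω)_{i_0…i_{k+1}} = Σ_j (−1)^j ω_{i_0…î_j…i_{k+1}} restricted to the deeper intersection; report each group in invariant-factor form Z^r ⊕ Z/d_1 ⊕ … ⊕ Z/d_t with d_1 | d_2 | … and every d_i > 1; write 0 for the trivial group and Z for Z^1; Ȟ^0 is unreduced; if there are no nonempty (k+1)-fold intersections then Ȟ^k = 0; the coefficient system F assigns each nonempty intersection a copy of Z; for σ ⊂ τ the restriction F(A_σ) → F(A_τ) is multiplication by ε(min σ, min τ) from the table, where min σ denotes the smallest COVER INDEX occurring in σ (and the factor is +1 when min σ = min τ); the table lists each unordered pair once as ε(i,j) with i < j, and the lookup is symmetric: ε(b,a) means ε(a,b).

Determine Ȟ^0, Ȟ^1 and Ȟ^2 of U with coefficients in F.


Ȟ^0(U;F) ≅ 0, Ȟ^1(U;F) ≅ Z ⊕ Z/2 and Ȟ^2(U;F) ≅ 0

nerve simplices:
  A12={p9} A13={p5} A14={p6} A15={p1} A23={p3,p7} A45={p10}
C dims 5,6; δ0: rk 5, SNF 1^4·2
degree 0: 5−5−0 = 0 → Ȟ^0 ≅ 0
degree 1: 6−0−5 = 1 plus torsion [2] → Ȟ^1 ≅ Z ⊕ Z/2
degree 2: 0−0−0 = 0 → Ȟ^2 ≅ 0


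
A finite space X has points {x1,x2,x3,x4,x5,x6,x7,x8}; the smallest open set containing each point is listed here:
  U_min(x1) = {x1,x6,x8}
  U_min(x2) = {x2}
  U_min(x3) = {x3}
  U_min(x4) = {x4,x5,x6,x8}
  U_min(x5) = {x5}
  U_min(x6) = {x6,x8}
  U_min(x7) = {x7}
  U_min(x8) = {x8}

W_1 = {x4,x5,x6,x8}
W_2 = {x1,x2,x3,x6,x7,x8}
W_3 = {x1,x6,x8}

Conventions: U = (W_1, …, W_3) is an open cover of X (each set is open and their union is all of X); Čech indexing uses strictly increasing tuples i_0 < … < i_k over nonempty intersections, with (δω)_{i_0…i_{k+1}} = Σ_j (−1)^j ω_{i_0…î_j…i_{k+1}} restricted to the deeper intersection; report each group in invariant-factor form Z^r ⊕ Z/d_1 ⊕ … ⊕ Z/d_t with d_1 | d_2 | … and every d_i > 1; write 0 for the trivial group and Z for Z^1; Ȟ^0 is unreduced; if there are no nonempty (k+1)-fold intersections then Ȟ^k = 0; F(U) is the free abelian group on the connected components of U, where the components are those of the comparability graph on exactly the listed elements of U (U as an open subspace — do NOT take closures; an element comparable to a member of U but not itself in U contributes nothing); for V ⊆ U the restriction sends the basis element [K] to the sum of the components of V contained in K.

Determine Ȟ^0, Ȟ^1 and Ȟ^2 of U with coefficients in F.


Ȟ^0 = Z^4, Ȟ^1 = 0, Ȟ^2 = 0

nonempty intersections:
  W12={x6,x8} W13={x6,x8} W23={x1,x6,x8}
  W123={x6,x8}
components per intersection:
  W1: {x4,x5,x6,x8}
  W2: {x1,x6,x8} {x2} {x3} {x7}
  W3: {x1,x6,x8}
  W12: {x6,x8}
  W13: {x6,x8}
  W23: {x1,x6,x8}
  W123: {x6,x8}
C dims 6,3,1; δ0: rk 2, SNF 1^2; δ1: rk 1, SNF 1^1
Ȟ^0: (6−2)−0=4 ⇒ Z^4
Ȟ^1: (3−1)−2=0 ⇒ 0
Ȟ^2: (1−0)−1=0 ⇒ 0


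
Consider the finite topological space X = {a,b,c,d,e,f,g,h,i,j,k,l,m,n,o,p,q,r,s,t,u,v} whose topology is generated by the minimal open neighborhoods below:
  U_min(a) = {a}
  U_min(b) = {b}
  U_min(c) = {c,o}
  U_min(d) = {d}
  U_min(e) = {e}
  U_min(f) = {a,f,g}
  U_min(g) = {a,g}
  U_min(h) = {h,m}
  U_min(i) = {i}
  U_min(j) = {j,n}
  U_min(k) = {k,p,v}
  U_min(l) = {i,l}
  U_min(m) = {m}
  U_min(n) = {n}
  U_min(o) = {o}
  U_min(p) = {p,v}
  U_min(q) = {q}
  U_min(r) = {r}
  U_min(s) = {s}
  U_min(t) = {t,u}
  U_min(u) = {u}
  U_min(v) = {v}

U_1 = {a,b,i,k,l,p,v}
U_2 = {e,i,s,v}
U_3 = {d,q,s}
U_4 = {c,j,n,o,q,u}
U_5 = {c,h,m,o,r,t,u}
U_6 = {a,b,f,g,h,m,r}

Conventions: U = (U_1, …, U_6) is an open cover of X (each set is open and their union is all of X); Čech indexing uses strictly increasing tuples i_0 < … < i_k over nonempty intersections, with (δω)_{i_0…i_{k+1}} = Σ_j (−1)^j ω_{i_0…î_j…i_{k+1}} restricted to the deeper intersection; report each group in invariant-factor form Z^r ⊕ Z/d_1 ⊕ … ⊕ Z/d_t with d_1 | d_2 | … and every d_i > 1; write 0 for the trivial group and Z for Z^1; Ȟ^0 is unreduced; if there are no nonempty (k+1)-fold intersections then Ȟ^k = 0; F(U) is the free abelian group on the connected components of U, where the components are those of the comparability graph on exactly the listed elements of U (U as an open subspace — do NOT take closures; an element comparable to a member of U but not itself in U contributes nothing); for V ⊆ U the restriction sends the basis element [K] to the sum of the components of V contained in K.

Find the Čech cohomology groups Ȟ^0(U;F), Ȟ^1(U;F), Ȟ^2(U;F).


nonempty overlaps:
  U12={i,v} U16={a,b} U23={s} U34={q} U45={c,o,u} U56={h,m,r}
components per intersection:
  U1: {a} {b} {i,l} {k,p,v}
  U2: {e} {i} {s} {v}
  U3: {d} {q} {s}
  U4: {c,o} {j,n} {q} {u}
  U5: {c,o} {h,m} {r} {t,u}
  U6: {a,f,g} {b} {h,m} {r}
  U12: {i} {v}
  U16: {a} {b}
  U23: {s}
  U34: {q}
  U45: {c,o} {u}
  U56: {h,m} {r}
C dims 23,10; δ0: rk 10, SNF 1^10
degree 0: 23−10−0 = 13 → Ȟ^0 ≅ Z^13
degree 1: 10−0−10 = 0 → Ȟ^1 ≅ 0
degree 2: 0−0−0 = 0 → Ȟ^2 ≅ 0

Ȟ^0(U;F) ≅ Z^13, Ȟ^1(U;F) ≅ 0, Ȟ^2(U;F) ≅ 0


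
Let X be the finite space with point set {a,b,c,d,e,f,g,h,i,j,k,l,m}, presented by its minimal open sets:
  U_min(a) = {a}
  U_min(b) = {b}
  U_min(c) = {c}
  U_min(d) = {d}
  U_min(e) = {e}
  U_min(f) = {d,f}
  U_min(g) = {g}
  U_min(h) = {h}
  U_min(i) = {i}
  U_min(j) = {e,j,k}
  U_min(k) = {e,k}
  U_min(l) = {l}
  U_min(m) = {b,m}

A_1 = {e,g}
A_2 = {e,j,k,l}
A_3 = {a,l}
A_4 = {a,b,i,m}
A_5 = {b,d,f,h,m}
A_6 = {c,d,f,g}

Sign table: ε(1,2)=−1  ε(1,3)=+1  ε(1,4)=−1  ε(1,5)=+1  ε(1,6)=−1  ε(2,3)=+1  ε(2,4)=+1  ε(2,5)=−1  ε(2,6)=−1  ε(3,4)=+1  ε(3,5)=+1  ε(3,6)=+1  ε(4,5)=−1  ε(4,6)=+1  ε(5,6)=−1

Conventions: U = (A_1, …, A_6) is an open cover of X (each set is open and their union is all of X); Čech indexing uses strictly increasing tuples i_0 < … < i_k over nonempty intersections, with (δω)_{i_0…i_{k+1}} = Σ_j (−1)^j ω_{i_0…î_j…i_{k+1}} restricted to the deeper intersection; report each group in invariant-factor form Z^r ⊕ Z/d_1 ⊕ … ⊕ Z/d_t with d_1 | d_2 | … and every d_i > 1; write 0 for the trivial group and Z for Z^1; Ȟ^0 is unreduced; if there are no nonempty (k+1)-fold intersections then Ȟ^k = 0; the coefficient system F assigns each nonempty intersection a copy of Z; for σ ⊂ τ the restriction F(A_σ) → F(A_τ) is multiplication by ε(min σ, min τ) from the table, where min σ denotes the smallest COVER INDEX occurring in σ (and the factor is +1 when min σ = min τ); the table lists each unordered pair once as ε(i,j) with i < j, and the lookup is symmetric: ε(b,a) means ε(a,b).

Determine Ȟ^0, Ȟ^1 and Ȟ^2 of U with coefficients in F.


nerve simplices:
  A12={e} A16={g} A23={l} A34={a} A45={b,m} A56={d,f}
C dims 6,6; δ0: rk 5, SNF 1^5
degree 0: 6−5−0 = 1 → Ȟ^0 ≅ Z
degree 1: 6−0−5 = 1 → Ȟ^1 ≅ Z
degree 2: 0−0−0 = 0 → Ȟ^2 ≅ 0

Ȟ^0 ≅ Z; Ȟ^1 ≅ Z; Ȟ^2 ≅ 0


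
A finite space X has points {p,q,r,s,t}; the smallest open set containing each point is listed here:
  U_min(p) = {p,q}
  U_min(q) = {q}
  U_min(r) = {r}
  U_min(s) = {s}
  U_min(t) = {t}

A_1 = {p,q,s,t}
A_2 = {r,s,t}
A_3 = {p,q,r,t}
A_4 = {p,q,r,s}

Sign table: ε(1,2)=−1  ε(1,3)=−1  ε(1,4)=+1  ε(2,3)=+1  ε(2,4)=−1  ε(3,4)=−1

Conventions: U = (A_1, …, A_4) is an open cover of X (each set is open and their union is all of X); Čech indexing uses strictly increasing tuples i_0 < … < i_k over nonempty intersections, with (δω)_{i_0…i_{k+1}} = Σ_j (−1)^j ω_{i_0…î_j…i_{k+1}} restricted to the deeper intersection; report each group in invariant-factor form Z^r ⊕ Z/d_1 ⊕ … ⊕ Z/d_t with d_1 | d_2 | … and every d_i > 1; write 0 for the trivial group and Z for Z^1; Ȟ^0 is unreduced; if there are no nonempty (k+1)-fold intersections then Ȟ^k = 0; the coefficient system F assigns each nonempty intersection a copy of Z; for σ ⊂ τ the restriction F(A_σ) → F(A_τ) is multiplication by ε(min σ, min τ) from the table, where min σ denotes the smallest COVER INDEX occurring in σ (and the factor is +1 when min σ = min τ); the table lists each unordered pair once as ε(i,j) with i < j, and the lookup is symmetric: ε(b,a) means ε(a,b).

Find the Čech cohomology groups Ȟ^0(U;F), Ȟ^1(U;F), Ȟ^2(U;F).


nonempty intersections:
  A12={s,t} A13={p,q,t} A14={p,q,s} A23={r,t} A24={r,s} A34={p,q,r}
  A123={t} A124={s} A134={p,q} A234={r}
C dims 4,6,4; δ0: rk 3, SNF 1^3; δ1: rk 3, SNF 1^3
Ȟ^0: (4−3)−0=1 ⇒ Z
Ȟ^1: (6−3)−3=0 ⇒ 0
Ȟ^2: (4−0)−3=1 ⇒ Z

Ȟ^0 ≅ Z, Ȟ^1 ≅ 0, Ȟ^2 ≅ Z


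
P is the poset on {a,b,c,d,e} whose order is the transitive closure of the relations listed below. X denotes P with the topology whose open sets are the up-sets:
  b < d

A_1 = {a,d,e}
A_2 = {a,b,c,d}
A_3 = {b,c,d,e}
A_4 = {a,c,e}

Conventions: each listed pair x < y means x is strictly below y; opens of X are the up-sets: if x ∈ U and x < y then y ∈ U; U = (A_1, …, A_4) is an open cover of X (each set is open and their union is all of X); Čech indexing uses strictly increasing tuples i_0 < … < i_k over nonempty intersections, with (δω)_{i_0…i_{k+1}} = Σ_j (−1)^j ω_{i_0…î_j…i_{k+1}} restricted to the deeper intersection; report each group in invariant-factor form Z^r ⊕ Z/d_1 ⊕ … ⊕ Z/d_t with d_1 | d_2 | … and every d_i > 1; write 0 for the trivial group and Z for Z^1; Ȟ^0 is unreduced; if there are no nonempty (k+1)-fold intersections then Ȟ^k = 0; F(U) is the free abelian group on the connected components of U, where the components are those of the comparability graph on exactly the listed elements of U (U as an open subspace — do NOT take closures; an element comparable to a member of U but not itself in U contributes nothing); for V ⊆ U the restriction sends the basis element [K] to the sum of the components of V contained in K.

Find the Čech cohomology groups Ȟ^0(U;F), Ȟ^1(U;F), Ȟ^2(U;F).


Ȟ^0 = Z^4, Ȟ^1 = 0, Ȟ^2 = 0

intersection data:
  A12={a,d} A13={d,e} A14={a,e} A23={b,c,d} A24={a,c} A34={c,e}
  A123={d} A124={a} A134={e} A234={c}
components per intersection:
  A1: {a} {d} {e}
  A2: {a} {b,d} {c}
  A3: {b,d} {c} {e}
  A4: {a} {c} {e}
  A12: {a} {d}
  A13: {d} {e}
  A14: {a} {e}
  A23: {b,d} {c}
  A24: {a} {c}
  A34: {c} {e}
  A123: {d}
  A124: {a}
  A134: {e}
  A234: {c}
C dims 12,12,4; δ0: rk 8, SNF 1^8; δ1: rk 4, SNF 1^4
Ȟ^0 = (12 − 8) − 0 = 4, so Ȟ^0 ≅ Z^4
Ȟ^1 = (12 − 4) − 8 = 0, so Ȟ^1 ≅ 0
Ȟ^2 = (4 − 0) − 4 = 0, so Ȟ^2 ≅ 0


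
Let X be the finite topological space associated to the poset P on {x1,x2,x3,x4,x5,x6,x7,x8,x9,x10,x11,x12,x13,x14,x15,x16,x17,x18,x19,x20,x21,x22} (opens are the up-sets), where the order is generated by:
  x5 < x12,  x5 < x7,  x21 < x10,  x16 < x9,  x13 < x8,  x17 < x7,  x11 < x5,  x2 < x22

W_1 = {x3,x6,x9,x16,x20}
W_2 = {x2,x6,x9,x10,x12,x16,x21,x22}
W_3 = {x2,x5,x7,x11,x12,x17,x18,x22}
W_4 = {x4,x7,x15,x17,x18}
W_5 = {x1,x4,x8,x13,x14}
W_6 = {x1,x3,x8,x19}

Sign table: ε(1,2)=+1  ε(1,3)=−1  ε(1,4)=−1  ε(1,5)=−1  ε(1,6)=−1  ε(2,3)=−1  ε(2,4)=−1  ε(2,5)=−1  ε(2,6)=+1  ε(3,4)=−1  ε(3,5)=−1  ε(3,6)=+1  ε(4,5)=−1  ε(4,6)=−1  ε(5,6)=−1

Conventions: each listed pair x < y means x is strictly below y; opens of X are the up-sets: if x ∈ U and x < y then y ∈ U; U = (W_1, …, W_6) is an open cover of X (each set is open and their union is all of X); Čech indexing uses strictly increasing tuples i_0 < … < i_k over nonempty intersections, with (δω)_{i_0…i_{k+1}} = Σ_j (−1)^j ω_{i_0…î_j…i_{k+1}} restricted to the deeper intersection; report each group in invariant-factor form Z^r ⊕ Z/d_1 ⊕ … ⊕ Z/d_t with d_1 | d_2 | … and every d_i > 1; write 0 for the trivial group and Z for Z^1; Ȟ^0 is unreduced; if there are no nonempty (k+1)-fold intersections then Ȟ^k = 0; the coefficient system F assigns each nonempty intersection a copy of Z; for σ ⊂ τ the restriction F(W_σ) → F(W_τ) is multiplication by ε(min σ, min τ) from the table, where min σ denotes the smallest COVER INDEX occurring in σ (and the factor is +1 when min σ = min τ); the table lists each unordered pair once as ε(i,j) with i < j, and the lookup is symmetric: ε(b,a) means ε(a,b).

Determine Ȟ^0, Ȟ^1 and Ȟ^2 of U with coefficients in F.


nonempty intersections:
  W12={x6,x9,x16} W16={x3} W23={x2,x12,x22} W34={x7,x17,x18} W45={x4} W56={x1,x8}
C dims 6,6; δ0: rk 6, SNF 1^5·2
Ȟ^0: (6−6)−0=0 ⇒ 0
Ȟ^1: (6−0)−6=0 plus torsion [2] ⇒ Z/2
Ȟ^2: (0−0)−0=0 ⇒ 0

Ȟ^0 ≅ 0; Ȟ^1 ≅ Z/2; Ȟ^2 ≅ 0


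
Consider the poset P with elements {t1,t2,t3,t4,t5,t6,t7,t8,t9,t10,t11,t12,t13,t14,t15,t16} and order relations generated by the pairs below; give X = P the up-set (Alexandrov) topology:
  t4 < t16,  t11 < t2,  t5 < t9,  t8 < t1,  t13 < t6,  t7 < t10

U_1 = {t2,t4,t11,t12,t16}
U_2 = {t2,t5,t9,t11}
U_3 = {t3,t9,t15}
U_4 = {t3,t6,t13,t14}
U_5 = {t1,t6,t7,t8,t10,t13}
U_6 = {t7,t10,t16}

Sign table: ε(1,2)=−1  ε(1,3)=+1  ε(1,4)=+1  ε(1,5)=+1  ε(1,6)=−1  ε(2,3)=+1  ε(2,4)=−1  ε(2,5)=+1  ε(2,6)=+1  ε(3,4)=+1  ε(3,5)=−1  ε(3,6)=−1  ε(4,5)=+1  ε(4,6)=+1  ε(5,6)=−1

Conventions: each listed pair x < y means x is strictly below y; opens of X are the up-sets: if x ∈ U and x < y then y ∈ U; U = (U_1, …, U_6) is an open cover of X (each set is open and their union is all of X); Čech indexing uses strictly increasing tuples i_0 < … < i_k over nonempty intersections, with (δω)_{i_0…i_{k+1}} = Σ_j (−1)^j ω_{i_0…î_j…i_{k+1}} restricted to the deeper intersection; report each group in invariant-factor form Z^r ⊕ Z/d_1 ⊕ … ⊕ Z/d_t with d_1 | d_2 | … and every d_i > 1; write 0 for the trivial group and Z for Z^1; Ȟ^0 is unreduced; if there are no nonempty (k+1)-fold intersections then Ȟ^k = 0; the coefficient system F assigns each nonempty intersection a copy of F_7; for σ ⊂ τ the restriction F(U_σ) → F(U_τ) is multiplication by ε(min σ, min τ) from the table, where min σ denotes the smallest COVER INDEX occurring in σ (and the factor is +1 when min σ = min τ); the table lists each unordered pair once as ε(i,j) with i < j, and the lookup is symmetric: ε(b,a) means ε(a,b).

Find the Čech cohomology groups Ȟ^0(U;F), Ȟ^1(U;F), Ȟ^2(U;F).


cover nerve:
  U12={t2,t11} U16={t16} U23={t9} U34={t3} U45={t6,t13} U56={t7,t10}
C dims 6,6; δ0: rk_F7 6
Ȟ^0: (6−6)−0=0 ⇒ 0
Ȟ^1: (6−0)−6=0 ⇒ 0
Ȟ^2: (0−0)−0=0 ⇒ 0

Ȟ^0 = 0, Ȟ^1 = 0, Ȟ^2 = 0


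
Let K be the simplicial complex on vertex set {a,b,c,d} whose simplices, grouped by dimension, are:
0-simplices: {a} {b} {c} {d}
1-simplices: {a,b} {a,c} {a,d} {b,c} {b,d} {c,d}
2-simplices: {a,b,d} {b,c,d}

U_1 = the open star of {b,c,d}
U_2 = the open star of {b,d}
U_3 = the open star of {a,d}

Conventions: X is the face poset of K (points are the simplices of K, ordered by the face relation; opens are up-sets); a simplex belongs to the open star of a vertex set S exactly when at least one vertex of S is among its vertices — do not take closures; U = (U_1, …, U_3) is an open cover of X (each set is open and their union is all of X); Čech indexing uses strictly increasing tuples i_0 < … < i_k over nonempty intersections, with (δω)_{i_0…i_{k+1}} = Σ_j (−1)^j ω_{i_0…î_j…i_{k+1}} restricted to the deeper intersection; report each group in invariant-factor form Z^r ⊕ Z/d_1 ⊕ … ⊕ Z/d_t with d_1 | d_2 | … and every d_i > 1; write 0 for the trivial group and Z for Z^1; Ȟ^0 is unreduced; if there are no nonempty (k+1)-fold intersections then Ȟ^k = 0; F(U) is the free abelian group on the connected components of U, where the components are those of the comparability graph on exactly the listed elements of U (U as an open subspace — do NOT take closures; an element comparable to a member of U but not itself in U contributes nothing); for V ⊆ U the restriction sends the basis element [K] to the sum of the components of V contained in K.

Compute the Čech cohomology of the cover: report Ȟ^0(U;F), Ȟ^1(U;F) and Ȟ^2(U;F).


Ȟ^0 = Z,  Ȟ^1 = Z,  Ȟ^2 = 0

nonempty overlaps:
  U1={{b},{c},{d},{a,b},{a,c},{a,d},{b,c},{b,d},{c,d},{a,b,d},{b,c,d}} U2={{b},{d},{a,b},{a,d},{b,c},{b,d},{c,d},{a,b,d},{b,c,d}} U3={{a},{d},{a,b},{a,c},{a,d},{b,d},{c,d},{a,b,d},{b,c,d}}
  U12={{b},{d},{a,b},{a,d},{b,c},{b,d},{c,d},{a,b,d},{b,c,d}} U13={{d},{a,b},{a,c},{a,d},{b,d},{c,d},{a,b,d},{b,c,d}} U23={{d},{a,b},{a,d},{b,d},{c,d},{a,b,d},{b,c,d}}
  U123={{d},{a,b},{a,d},{b,d},{c,d},{a,b,d},{b,c,d}}
components per intersection:
  U1: {{b},{c},{d},{a,b},{a,c},{a,d},{b,c},{b,d},{c,d},{a,b,d},{b,c,d}}
  U2: {{b},{d},{a,b},{a,d},{b,c},{b,d},{c,d},{a,b,d},{b,c,d}}
  U3: {{a},{d},{a,b},{a,c},{a,d},{b,d},{c,d},{a,b,d},{b,c,d}}
  U12: {{b},{d},{a,b},{a,d},{b,c},{b,d},{c,d},{a,b,d},{b,c,d}}
  U13: {{d},{a,b},{a,d},{b,d},{c,d},{a,b,d},{b,c,d}} {{a,c}}
  U23: {{d},{a,b},{a,d},{b,d},{c,d},{a,b,d},{b,c,d}}
  U123: {{d},{a,b},{a,d},{b,d},{c,d},{a,b,d},{b,c,d}}
C dims 3,4,1; δ0: rk 2, SNF 1^2; δ1: rk 1, SNF 1^1
degree 0: 3−2−0 = 1 → Ȟ^0 ≅ Z
degree 1: 4−1−2 = 1 → Ȟ^1 ≅ Z
degree 2: 1−0−1 = 0 → Ȟ^2 ≅ 0


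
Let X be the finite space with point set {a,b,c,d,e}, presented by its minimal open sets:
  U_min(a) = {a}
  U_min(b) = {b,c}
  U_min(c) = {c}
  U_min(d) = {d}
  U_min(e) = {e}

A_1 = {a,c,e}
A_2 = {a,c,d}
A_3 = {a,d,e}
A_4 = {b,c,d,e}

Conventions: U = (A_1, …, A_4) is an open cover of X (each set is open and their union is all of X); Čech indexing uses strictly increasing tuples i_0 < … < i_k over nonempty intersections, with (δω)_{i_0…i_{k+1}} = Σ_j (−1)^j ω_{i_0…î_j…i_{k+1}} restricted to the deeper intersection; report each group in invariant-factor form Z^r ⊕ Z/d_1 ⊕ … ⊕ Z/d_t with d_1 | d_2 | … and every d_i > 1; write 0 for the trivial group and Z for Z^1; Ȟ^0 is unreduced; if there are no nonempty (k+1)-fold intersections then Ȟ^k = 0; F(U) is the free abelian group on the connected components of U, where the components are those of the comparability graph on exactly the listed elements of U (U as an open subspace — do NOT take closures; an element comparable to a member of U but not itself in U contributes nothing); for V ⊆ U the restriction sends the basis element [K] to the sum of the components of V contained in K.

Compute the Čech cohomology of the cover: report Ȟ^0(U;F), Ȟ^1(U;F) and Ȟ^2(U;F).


Ȟ^0(U;F) ≅ Z^4,  Ȟ^1(U;F) ≅ 0,  Ȟ^2(U;F) ≅ 0

nerve of the cover:
  A12={a,c} A13={a,e} A14={c,e} A23={a,d} A24={c,d} A34={d,e}
  A123={a} A124={c} A134={e} A234={d}
components per intersection:
  A1: {a} {c} {e}
  A2: {a} {c} {d}
  A3: {a} {d} {e}
  A4: {b,c} {d} {e}
  A12: {a} {c}
  A13: {a} {e}
  A14: {c} {e}
  A23: {a} {d}
  A24: {c} {d}
  A34: {d} {e}
  A123: {a}
  A124: {c}
  A134: {e}
  A234: {d}
C dims 12,12,4; δ0: rk 8, SNF 1^8; δ1: rk 4, SNF 1^4
Ȟ^0 = (12 − 8) − 0 = 4, so Ȟ^0 ≅ Z^4
Ȟ^1 = (12 − 4) − 8 = 0, so Ȟ^1 ≅ 0
Ȟ^2 = (4 − 0) − 4 = 0, so Ȟ^2 ≅ 0


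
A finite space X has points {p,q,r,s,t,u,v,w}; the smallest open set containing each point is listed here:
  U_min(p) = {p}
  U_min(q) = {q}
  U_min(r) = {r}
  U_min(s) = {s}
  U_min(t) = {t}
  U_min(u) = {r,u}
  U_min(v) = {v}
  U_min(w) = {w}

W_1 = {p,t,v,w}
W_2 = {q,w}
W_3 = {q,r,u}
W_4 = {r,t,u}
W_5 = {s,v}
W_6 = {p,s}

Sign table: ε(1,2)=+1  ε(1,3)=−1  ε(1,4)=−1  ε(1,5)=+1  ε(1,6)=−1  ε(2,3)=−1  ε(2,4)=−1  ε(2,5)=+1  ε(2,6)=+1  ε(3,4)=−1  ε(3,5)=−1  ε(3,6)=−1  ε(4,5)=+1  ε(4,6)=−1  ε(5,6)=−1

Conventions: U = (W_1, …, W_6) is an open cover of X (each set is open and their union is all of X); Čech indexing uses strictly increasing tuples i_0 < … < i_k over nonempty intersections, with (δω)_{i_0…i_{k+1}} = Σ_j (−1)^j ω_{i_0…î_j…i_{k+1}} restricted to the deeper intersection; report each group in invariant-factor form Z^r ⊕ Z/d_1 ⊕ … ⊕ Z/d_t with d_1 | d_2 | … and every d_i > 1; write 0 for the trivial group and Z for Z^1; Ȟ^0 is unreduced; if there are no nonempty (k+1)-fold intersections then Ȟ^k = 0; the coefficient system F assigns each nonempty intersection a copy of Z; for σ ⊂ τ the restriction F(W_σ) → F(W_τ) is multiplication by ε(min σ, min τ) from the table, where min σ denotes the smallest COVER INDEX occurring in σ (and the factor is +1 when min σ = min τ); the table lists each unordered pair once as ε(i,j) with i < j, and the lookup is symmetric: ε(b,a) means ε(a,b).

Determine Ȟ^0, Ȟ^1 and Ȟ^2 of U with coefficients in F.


cover nerve:
  W12={w} W14={t} W15={v} W16={p} W23={q} W34={r,u} W56={s}
C dims 6,7; δ0: rk 6, SNF 1^5·2
Ȟ^0: (6−6)−0=0 ⇒ 0
Ȟ^1: (7−0)−6=1 plus torsion [2] ⇒ Z ⊕ Z/2
Ȟ^2: (0−0)−0=0 ⇒ 0

Ȟ^0 = 0; Ȟ^1 = Z ⊕ Z/2; Ȟ^2 = 0


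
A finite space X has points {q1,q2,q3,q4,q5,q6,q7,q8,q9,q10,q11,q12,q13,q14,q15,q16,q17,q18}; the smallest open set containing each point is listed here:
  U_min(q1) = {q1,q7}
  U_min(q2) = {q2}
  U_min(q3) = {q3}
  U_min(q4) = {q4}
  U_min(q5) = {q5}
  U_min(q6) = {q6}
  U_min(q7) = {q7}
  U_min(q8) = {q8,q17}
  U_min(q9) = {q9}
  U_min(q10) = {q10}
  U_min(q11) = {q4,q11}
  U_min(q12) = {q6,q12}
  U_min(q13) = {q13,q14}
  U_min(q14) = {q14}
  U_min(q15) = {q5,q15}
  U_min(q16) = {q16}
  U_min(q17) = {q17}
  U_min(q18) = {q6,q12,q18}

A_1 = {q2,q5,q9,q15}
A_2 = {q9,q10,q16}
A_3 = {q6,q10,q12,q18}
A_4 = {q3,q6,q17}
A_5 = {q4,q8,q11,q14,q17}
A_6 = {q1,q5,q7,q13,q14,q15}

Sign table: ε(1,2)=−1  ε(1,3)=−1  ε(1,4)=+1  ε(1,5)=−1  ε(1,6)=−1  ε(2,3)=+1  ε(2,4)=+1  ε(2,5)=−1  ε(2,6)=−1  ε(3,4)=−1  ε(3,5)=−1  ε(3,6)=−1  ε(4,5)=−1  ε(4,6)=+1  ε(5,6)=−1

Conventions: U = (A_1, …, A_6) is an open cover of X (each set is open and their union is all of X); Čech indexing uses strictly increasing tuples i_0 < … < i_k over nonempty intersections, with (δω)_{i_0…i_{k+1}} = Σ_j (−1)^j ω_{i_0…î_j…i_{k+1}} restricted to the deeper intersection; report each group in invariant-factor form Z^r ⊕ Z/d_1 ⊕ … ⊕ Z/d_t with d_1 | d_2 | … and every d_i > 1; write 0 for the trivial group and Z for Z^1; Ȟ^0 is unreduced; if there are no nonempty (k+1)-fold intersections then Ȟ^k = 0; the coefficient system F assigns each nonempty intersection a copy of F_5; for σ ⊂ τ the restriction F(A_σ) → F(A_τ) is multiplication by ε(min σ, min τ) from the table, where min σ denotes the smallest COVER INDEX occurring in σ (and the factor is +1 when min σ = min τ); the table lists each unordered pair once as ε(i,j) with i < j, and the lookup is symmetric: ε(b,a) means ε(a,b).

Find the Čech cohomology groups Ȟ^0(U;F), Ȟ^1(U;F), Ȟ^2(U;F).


intersection data:
  A12={q9} A16={q5,q15} A23={q10} A34={q6} A45={q17} A56={q14}
C dims 6,6; δ0: rk_F5 6
Ȟ^0 = (6 − 6) − 0 = 0, so Ȟ^0 ≅ 0
Ȟ^1 = (6 − 0) − 6 = 0, so Ȟ^1 ≅ 0
Ȟ^2 = (0 − 0) − 0 = 0, so Ȟ^2 ≅ 0

Ȟ^0 = 0, Ȟ^1 = 0, Ȟ^2 = 0


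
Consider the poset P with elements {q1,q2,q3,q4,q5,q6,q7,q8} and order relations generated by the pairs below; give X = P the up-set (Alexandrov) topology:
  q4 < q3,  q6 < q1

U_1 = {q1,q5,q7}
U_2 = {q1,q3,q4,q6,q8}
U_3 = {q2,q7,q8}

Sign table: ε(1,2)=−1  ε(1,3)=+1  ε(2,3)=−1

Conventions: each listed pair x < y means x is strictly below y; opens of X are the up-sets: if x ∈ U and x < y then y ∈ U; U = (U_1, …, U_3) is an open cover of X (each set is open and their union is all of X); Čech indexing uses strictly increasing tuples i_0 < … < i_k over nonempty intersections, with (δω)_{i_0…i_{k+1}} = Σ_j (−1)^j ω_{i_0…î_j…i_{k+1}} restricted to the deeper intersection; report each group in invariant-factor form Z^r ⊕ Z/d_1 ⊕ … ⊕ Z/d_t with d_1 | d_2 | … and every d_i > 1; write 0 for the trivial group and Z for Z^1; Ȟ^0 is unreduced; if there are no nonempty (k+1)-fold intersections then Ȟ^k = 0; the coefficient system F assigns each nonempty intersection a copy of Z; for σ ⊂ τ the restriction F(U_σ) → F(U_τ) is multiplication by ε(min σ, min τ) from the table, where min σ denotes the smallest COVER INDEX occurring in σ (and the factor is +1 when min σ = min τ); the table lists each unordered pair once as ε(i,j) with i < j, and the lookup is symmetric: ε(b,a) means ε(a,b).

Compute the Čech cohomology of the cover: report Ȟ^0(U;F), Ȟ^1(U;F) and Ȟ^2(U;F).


nonempty overlaps:
  U12={q1} U13={q7} U23={q8}
C dims 3,3; δ0: rk 2, SNF 1^2
degree 0: 3−2−0 = 1 → Ȟ^0 ≅ Z
degree 1: 3−0−2 = 1 → Ȟ^1 ≅ Z
degree 2: 0−0−0 = 0 → Ȟ^2 ≅ 0

Ȟ^0(U;F) ≅ Z, Ȟ^1(U;F) ≅ Z and Ȟ^2(U;F) ≅ 0


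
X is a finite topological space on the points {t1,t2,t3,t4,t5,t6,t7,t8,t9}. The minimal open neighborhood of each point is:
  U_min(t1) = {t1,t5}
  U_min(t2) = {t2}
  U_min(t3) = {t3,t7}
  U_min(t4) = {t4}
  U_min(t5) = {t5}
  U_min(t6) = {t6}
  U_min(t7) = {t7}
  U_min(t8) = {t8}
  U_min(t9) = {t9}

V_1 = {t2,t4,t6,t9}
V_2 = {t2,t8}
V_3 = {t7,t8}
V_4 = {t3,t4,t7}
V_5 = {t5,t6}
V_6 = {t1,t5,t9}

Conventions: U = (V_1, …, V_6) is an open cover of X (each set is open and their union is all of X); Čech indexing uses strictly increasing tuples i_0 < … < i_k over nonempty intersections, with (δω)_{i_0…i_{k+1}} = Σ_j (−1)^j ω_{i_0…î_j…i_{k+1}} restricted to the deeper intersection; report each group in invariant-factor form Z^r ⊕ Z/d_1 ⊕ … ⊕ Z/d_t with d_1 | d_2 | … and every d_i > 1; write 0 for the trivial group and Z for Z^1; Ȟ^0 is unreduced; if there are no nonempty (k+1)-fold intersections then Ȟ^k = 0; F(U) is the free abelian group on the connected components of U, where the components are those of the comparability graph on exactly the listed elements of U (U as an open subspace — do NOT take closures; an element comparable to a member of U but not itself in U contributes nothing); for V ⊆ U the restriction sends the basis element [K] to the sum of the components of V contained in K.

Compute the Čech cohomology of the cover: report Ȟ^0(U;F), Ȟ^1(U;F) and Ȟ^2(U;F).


intersection data:
  V12={t2} V14={t4} V15={t6} V16={t9} V23={t8} V34={t7} V56={t5}
components per intersection:
  V1: {t2} {t4} {t6} {t9}
  V2: {t2} {t8}
  V3: {t7} {t8}
  V4: {t3,t7} {t4}
  V5: {t5} {t6}
  V6: {t1,t5} {t9}
  V12: {t2}
  V14: {t4}
  V15: {t6}
  V16: {t9}
  V23: {t8}
  V34: {t7}
  V56: {t5}
C dims 14,7; δ0: rk 7, SNF 1^7
Ȟ^0 = (14 − 7) − 0 = 7, so Ȟ^0 ≅ Z^7
Ȟ^1 = (7 − 0) − 7 = 0, so Ȟ^1 ≅ 0
Ȟ^2 = (0 − 0) − 0 = 0, so Ȟ^2 ≅ 0

Ȟ^0 = Z^7,  Ȟ^1 = 0,  Ȟ^2 = 0
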